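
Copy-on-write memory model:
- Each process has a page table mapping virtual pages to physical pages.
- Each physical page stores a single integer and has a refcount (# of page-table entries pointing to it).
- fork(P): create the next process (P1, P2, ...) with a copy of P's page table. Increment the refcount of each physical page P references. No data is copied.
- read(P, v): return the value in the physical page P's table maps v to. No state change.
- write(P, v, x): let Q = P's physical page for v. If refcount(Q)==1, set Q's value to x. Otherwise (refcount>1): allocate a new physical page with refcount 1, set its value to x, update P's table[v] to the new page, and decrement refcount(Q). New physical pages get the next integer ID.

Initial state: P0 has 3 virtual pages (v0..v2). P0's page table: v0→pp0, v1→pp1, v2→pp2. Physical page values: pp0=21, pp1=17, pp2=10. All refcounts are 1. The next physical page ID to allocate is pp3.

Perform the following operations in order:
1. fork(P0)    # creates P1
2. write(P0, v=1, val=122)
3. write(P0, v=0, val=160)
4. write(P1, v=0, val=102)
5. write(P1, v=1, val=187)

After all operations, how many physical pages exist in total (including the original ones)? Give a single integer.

Op 1: fork(P0) -> P1. 3 ppages; refcounts: pp0:2 pp1:2 pp2:2
Op 2: write(P0, v1, 122). refcount(pp1)=2>1 -> COPY to pp3. 4 ppages; refcounts: pp0:2 pp1:1 pp2:2 pp3:1
Op 3: write(P0, v0, 160). refcount(pp0)=2>1 -> COPY to pp4. 5 ppages; refcounts: pp0:1 pp1:1 pp2:2 pp3:1 pp4:1
Op 4: write(P1, v0, 102). refcount(pp0)=1 -> write in place. 5 ppages; refcounts: pp0:1 pp1:1 pp2:2 pp3:1 pp4:1
Op 5: write(P1, v1, 187). refcount(pp1)=1 -> write in place. 5 ppages; refcounts: pp0:1 pp1:1 pp2:2 pp3:1 pp4:1

Answer: 5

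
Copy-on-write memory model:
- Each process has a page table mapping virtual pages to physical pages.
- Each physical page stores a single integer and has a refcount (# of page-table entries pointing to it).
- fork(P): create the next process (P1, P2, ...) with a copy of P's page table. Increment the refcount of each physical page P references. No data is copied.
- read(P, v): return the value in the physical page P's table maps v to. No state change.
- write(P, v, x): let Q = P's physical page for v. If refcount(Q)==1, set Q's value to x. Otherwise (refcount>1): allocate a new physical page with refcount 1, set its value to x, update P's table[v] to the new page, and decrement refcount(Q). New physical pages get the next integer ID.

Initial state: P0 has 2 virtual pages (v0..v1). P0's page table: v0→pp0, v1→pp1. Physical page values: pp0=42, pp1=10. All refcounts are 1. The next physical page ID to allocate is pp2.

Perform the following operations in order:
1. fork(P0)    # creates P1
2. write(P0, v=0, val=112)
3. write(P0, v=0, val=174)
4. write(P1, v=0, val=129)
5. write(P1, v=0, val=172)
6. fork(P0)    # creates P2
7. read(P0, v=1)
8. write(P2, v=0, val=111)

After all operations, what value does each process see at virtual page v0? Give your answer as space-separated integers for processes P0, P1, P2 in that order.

Answer: 174 172 111

Derivation:
Op 1: fork(P0) -> P1. 2 ppages; refcounts: pp0:2 pp1:2
Op 2: write(P0, v0, 112). refcount(pp0)=2>1 -> COPY to pp2. 3 ppages; refcounts: pp0:1 pp1:2 pp2:1
Op 3: write(P0, v0, 174). refcount(pp2)=1 -> write in place. 3 ppages; refcounts: pp0:1 pp1:2 pp2:1
Op 4: write(P1, v0, 129). refcount(pp0)=1 -> write in place. 3 ppages; refcounts: pp0:1 pp1:2 pp2:1
Op 5: write(P1, v0, 172). refcount(pp0)=1 -> write in place. 3 ppages; refcounts: pp0:1 pp1:2 pp2:1
Op 6: fork(P0) -> P2. 3 ppages; refcounts: pp0:1 pp1:3 pp2:2
Op 7: read(P0, v1) -> 10. No state change.
Op 8: write(P2, v0, 111). refcount(pp2)=2>1 -> COPY to pp3. 4 ppages; refcounts: pp0:1 pp1:3 pp2:1 pp3:1
P0: v0 -> pp2 = 174
P1: v0 -> pp0 = 172
P2: v0 -> pp3 = 111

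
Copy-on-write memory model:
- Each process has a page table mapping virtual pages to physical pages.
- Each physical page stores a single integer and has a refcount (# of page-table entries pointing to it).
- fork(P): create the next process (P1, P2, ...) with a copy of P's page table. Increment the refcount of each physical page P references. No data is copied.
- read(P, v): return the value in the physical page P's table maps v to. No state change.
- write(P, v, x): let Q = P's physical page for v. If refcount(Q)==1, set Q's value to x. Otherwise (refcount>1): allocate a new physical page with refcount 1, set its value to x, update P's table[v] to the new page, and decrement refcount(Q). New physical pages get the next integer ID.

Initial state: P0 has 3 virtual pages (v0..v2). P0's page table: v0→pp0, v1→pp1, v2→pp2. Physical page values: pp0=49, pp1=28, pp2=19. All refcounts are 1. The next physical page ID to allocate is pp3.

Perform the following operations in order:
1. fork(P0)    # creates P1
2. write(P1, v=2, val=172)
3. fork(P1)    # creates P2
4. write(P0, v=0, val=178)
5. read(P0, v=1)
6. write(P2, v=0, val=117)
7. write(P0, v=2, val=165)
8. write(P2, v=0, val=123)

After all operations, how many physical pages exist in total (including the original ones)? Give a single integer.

Answer: 6

Derivation:
Op 1: fork(P0) -> P1. 3 ppages; refcounts: pp0:2 pp1:2 pp2:2
Op 2: write(P1, v2, 172). refcount(pp2)=2>1 -> COPY to pp3. 4 ppages; refcounts: pp0:2 pp1:2 pp2:1 pp3:1
Op 3: fork(P1) -> P2. 4 ppages; refcounts: pp0:3 pp1:3 pp2:1 pp3:2
Op 4: write(P0, v0, 178). refcount(pp0)=3>1 -> COPY to pp4. 5 ppages; refcounts: pp0:2 pp1:3 pp2:1 pp3:2 pp4:1
Op 5: read(P0, v1) -> 28. No state change.
Op 6: write(P2, v0, 117). refcount(pp0)=2>1 -> COPY to pp5. 6 ppages; refcounts: pp0:1 pp1:3 pp2:1 pp3:2 pp4:1 pp5:1
Op 7: write(P0, v2, 165). refcount(pp2)=1 -> write in place. 6 ppages; refcounts: pp0:1 pp1:3 pp2:1 pp3:2 pp4:1 pp5:1
Op 8: write(P2, v0, 123). refcount(pp5)=1 -> write in place. 6 ppages; refcounts: pp0:1 pp1:3 pp2:1 pp3:2 pp4:1 pp5:1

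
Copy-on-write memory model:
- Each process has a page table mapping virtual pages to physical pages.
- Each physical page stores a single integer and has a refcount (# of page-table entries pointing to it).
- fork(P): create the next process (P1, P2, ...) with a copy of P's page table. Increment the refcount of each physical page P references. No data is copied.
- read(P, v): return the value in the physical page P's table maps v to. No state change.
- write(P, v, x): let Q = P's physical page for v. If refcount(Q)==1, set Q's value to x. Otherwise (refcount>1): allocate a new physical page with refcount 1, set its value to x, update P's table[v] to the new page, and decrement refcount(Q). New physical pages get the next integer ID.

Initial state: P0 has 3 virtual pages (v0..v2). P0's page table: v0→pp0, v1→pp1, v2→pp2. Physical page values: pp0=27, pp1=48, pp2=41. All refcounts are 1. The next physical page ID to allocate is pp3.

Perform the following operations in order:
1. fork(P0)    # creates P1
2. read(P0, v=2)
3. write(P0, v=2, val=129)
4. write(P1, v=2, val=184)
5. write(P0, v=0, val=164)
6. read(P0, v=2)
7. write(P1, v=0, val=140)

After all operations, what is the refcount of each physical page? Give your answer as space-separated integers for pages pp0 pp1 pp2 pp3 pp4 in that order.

Answer: 1 2 1 1 1

Derivation:
Op 1: fork(P0) -> P1. 3 ppages; refcounts: pp0:2 pp1:2 pp2:2
Op 2: read(P0, v2) -> 41. No state change.
Op 3: write(P0, v2, 129). refcount(pp2)=2>1 -> COPY to pp3. 4 ppages; refcounts: pp0:2 pp1:2 pp2:1 pp3:1
Op 4: write(P1, v2, 184). refcount(pp2)=1 -> write in place. 4 ppages; refcounts: pp0:2 pp1:2 pp2:1 pp3:1
Op 5: write(P0, v0, 164). refcount(pp0)=2>1 -> COPY to pp4. 5 ppages; refcounts: pp0:1 pp1:2 pp2:1 pp3:1 pp4:1
Op 6: read(P0, v2) -> 129. No state change.
Op 7: write(P1, v0, 140). refcount(pp0)=1 -> write in place. 5 ppages; refcounts: pp0:1 pp1:2 pp2:1 pp3:1 pp4:1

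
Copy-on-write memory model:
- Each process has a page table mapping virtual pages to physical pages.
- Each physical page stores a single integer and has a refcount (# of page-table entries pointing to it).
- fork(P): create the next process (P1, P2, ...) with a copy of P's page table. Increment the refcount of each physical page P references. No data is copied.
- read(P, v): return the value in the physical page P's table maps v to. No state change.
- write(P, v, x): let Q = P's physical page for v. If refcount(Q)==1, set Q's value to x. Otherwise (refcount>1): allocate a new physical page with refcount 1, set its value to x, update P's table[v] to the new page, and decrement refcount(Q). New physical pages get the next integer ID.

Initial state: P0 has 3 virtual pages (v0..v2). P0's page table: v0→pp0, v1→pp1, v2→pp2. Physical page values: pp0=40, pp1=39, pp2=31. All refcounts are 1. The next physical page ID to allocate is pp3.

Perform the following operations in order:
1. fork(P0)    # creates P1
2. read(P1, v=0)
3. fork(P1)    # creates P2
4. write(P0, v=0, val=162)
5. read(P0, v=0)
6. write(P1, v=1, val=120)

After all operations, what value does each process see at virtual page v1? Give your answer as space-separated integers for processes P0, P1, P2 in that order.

Answer: 39 120 39

Derivation:
Op 1: fork(P0) -> P1. 3 ppages; refcounts: pp0:2 pp1:2 pp2:2
Op 2: read(P1, v0) -> 40. No state change.
Op 3: fork(P1) -> P2. 3 ppages; refcounts: pp0:3 pp1:3 pp2:3
Op 4: write(P0, v0, 162). refcount(pp0)=3>1 -> COPY to pp3. 4 ppages; refcounts: pp0:2 pp1:3 pp2:3 pp3:1
Op 5: read(P0, v0) -> 162. No state change.
Op 6: write(P1, v1, 120). refcount(pp1)=3>1 -> COPY to pp4. 5 ppages; refcounts: pp0:2 pp1:2 pp2:3 pp3:1 pp4:1
P0: v1 -> pp1 = 39
P1: v1 -> pp4 = 120
P2: v1 -> pp1 = 39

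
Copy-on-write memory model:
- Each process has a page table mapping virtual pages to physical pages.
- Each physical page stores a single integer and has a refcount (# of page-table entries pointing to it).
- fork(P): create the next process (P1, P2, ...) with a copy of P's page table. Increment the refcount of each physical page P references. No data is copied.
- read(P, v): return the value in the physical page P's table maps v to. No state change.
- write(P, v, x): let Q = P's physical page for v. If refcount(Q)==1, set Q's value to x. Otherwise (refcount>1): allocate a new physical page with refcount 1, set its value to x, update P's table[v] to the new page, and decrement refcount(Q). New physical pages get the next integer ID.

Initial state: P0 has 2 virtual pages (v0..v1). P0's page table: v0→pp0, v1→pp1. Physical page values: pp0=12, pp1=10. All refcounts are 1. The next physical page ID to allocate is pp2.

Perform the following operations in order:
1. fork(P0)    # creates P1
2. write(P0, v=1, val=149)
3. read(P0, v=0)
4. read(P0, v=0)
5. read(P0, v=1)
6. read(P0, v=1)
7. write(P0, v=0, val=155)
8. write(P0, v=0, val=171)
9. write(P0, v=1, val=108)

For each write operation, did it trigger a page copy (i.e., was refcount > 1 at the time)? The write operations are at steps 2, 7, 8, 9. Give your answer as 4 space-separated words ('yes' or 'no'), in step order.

Op 1: fork(P0) -> P1. 2 ppages; refcounts: pp0:2 pp1:2
Op 2: write(P0, v1, 149). refcount(pp1)=2>1 -> COPY to pp2. 3 ppages; refcounts: pp0:2 pp1:1 pp2:1
Op 3: read(P0, v0) -> 12. No state change.
Op 4: read(P0, v0) -> 12. No state change.
Op 5: read(P0, v1) -> 149. No state change.
Op 6: read(P0, v1) -> 149. No state change.
Op 7: write(P0, v0, 155). refcount(pp0)=2>1 -> COPY to pp3. 4 ppages; refcounts: pp0:1 pp1:1 pp2:1 pp3:1
Op 8: write(P0, v0, 171). refcount(pp3)=1 -> write in place. 4 ppages; refcounts: pp0:1 pp1:1 pp2:1 pp3:1
Op 9: write(P0, v1, 108). refcount(pp2)=1 -> write in place. 4 ppages; refcounts: pp0:1 pp1:1 pp2:1 pp3:1

yes yes no no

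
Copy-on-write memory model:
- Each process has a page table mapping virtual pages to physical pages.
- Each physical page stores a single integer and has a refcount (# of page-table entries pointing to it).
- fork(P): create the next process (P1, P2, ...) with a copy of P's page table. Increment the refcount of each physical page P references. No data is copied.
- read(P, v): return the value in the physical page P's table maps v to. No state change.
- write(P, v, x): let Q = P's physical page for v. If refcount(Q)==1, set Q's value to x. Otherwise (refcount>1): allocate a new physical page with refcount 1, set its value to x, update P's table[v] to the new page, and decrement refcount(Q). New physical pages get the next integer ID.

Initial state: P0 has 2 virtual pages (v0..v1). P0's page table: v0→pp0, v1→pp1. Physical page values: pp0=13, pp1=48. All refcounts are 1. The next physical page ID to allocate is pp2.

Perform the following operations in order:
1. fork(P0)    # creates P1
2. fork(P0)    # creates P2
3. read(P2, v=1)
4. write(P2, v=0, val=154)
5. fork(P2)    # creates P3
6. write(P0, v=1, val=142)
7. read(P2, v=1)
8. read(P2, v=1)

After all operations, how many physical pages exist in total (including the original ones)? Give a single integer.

Answer: 4

Derivation:
Op 1: fork(P0) -> P1. 2 ppages; refcounts: pp0:2 pp1:2
Op 2: fork(P0) -> P2. 2 ppages; refcounts: pp0:3 pp1:3
Op 3: read(P2, v1) -> 48. No state change.
Op 4: write(P2, v0, 154). refcount(pp0)=3>1 -> COPY to pp2. 3 ppages; refcounts: pp0:2 pp1:3 pp2:1
Op 5: fork(P2) -> P3. 3 ppages; refcounts: pp0:2 pp1:4 pp2:2
Op 6: write(P0, v1, 142). refcount(pp1)=4>1 -> COPY to pp3. 4 ppages; refcounts: pp0:2 pp1:3 pp2:2 pp3:1
Op 7: read(P2, v1) -> 48. No state change.
Op 8: read(P2, v1) -> 48. No state change.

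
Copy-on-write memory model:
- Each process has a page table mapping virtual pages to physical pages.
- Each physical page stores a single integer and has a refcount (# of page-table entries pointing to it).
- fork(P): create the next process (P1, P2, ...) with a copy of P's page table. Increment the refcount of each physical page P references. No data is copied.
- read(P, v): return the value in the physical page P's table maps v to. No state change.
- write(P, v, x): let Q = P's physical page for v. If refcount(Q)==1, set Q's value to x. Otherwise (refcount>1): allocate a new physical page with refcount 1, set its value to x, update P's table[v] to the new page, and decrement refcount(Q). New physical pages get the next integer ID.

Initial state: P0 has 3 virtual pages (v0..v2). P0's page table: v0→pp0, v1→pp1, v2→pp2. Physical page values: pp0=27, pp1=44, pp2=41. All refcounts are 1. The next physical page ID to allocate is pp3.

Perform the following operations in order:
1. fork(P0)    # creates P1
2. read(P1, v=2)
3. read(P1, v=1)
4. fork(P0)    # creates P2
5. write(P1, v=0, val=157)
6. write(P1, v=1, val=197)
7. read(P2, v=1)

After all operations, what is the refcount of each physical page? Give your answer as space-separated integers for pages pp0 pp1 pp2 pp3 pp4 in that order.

Op 1: fork(P0) -> P1. 3 ppages; refcounts: pp0:2 pp1:2 pp2:2
Op 2: read(P1, v2) -> 41. No state change.
Op 3: read(P1, v1) -> 44. No state change.
Op 4: fork(P0) -> P2. 3 ppages; refcounts: pp0:3 pp1:3 pp2:3
Op 5: write(P1, v0, 157). refcount(pp0)=3>1 -> COPY to pp3. 4 ppages; refcounts: pp0:2 pp1:3 pp2:3 pp3:1
Op 6: write(P1, v1, 197). refcount(pp1)=3>1 -> COPY to pp4. 5 ppages; refcounts: pp0:2 pp1:2 pp2:3 pp3:1 pp4:1
Op 7: read(P2, v1) -> 44. No state change.

Answer: 2 2 3 1 1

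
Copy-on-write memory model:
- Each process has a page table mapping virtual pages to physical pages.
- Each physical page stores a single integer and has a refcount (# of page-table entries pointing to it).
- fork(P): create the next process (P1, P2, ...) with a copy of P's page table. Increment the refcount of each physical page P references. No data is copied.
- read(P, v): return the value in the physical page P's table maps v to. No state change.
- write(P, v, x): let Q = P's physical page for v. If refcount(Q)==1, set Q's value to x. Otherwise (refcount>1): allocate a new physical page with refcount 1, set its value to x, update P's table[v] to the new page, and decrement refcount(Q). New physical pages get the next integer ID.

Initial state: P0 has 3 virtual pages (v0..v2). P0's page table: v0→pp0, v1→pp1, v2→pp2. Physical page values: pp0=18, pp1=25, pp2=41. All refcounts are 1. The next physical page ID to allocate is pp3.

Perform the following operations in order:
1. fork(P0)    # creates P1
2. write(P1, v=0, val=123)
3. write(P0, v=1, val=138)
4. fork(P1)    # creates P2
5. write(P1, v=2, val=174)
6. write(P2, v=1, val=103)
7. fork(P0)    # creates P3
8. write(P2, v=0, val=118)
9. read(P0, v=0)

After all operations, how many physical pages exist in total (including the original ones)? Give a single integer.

Op 1: fork(P0) -> P1. 3 ppages; refcounts: pp0:2 pp1:2 pp2:2
Op 2: write(P1, v0, 123). refcount(pp0)=2>1 -> COPY to pp3. 4 ppages; refcounts: pp0:1 pp1:2 pp2:2 pp3:1
Op 3: write(P0, v1, 138). refcount(pp1)=2>1 -> COPY to pp4. 5 ppages; refcounts: pp0:1 pp1:1 pp2:2 pp3:1 pp4:1
Op 4: fork(P1) -> P2. 5 ppages; refcounts: pp0:1 pp1:2 pp2:3 pp3:2 pp4:1
Op 5: write(P1, v2, 174). refcount(pp2)=3>1 -> COPY to pp5. 6 ppages; refcounts: pp0:1 pp1:2 pp2:2 pp3:2 pp4:1 pp5:1
Op 6: write(P2, v1, 103). refcount(pp1)=2>1 -> COPY to pp6. 7 ppages; refcounts: pp0:1 pp1:1 pp2:2 pp3:2 pp4:1 pp5:1 pp6:1
Op 7: fork(P0) -> P3. 7 ppages; refcounts: pp0:2 pp1:1 pp2:3 pp3:2 pp4:2 pp5:1 pp6:1
Op 8: write(P2, v0, 118). refcount(pp3)=2>1 -> COPY to pp7. 8 ppages; refcounts: pp0:2 pp1:1 pp2:3 pp3:1 pp4:2 pp5:1 pp6:1 pp7:1
Op 9: read(P0, v0) -> 18. No state change.

Answer: 8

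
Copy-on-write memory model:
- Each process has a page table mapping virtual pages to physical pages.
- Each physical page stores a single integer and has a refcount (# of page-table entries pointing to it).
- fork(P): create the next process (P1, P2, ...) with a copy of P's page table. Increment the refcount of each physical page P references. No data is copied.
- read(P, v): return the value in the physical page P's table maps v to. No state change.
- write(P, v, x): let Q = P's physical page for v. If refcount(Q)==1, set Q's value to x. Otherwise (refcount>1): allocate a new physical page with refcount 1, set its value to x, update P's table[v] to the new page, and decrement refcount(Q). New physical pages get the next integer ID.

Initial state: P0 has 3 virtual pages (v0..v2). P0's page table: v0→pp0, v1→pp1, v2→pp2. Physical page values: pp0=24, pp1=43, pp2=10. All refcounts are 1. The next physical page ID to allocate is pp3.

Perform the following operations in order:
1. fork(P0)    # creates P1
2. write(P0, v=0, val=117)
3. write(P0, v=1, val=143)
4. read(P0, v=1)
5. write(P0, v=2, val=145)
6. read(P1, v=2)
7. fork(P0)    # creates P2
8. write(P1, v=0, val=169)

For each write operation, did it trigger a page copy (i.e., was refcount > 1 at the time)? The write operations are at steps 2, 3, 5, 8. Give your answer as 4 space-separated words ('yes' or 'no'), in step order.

Op 1: fork(P0) -> P1. 3 ppages; refcounts: pp0:2 pp1:2 pp2:2
Op 2: write(P0, v0, 117). refcount(pp0)=2>1 -> COPY to pp3. 4 ppages; refcounts: pp0:1 pp1:2 pp2:2 pp3:1
Op 3: write(P0, v1, 143). refcount(pp1)=2>1 -> COPY to pp4. 5 ppages; refcounts: pp0:1 pp1:1 pp2:2 pp3:1 pp4:1
Op 4: read(P0, v1) -> 143. No state change.
Op 5: write(P0, v2, 145). refcount(pp2)=2>1 -> COPY to pp5. 6 ppages; refcounts: pp0:1 pp1:1 pp2:1 pp3:1 pp4:1 pp5:1
Op 6: read(P1, v2) -> 10. No state change.
Op 7: fork(P0) -> P2. 6 ppages; refcounts: pp0:1 pp1:1 pp2:1 pp3:2 pp4:2 pp5:2
Op 8: write(P1, v0, 169). refcount(pp0)=1 -> write in place. 6 ppages; refcounts: pp0:1 pp1:1 pp2:1 pp3:2 pp4:2 pp5:2

yes yes yes no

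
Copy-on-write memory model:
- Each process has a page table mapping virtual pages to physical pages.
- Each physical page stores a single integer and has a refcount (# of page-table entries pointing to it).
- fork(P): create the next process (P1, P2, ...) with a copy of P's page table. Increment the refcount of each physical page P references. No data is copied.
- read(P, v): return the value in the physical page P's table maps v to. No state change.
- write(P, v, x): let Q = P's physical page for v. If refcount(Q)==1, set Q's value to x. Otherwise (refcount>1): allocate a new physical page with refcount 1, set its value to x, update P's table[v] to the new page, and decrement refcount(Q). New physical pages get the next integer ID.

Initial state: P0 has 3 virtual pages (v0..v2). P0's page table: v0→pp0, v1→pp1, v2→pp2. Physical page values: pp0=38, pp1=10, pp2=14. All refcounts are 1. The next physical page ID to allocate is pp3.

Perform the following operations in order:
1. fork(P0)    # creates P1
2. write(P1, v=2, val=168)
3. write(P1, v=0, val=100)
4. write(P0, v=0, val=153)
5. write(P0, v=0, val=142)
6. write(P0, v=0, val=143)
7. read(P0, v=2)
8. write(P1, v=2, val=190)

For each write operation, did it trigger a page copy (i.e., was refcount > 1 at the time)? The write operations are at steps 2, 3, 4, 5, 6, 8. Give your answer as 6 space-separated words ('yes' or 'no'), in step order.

Op 1: fork(P0) -> P1. 3 ppages; refcounts: pp0:2 pp1:2 pp2:2
Op 2: write(P1, v2, 168). refcount(pp2)=2>1 -> COPY to pp3. 4 ppages; refcounts: pp0:2 pp1:2 pp2:1 pp3:1
Op 3: write(P1, v0, 100). refcount(pp0)=2>1 -> COPY to pp4. 5 ppages; refcounts: pp0:1 pp1:2 pp2:1 pp3:1 pp4:1
Op 4: write(P0, v0, 153). refcount(pp0)=1 -> write in place. 5 ppages; refcounts: pp0:1 pp1:2 pp2:1 pp3:1 pp4:1
Op 5: write(P0, v0, 142). refcount(pp0)=1 -> write in place. 5 ppages; refcounts: pp0:1 pp1:2 pp2:1 pp3:1 pp4:1
Op 6: write(P0, v0, 143). refcount(pp0)=1 -> write in place. 5 ppages; refcounts: pp0:1 pp1:2 pp2:1 pp3:1 pp4:1
Op 7: read(P0, v2) -> 14. No state change.
Op 8: write(P1, v2, 190). refcount(pp3)=1 -> write in place. 5 ppages; refcounts: pp0:1 pp1:2 pp2:1 pp3:1 pp4:1

yes yes no no no no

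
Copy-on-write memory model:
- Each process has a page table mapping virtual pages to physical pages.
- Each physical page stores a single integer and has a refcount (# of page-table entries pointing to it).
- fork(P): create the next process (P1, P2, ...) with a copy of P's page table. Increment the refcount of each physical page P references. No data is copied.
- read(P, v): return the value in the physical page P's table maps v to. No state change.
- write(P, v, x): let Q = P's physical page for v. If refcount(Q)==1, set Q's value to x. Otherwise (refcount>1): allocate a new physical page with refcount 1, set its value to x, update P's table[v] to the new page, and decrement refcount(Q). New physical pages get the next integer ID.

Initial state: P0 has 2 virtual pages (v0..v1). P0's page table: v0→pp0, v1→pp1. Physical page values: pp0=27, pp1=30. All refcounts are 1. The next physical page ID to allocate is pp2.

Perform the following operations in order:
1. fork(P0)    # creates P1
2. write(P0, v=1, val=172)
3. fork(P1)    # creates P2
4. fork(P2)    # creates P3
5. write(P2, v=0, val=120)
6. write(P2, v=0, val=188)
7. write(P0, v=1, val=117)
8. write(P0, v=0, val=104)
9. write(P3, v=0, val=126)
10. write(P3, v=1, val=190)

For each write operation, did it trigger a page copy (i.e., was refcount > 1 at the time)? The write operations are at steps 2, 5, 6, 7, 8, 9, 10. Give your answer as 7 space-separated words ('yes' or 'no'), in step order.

Op 1: fork(P0) -> P1. 2 ppages; refcounts: pp0:2 pp1:2
Op 2: write(P0, v1, 172). refcount(pp1)=2>1 -> COPY to pp2. 3 ppages; refcounts: pp0:2 pp1:1 pp2:1
Op 3: fork(P1) -> P2. 3 ppages; refcounts: pp0:3 pp1:2 pp2:1
Op 4: fork(P2) -> P3. 3 ppages; refcounts: pp0:4 pp1:3 pp2:1
Op 5: write(P2, v0, 120). refcount(pp0)=4>1 -> COPY to pp3. 4 ppages; refcounts: pp0:3 pp1:3 pp2:1 pp3:1
Op 6: write(P2, v0, 188). refcount(pp3)=1 -> write in place. 4 ppages; refcounts: pp0:3 pp1:3 pp2:1 pp3:1
Op 7: write(P0, v1, 117). refcount(pp2)=1 -> write in place. 4 ppages; refcounts: pp0:3 pp1:3 pp2:1 pp3:1
Op 8: write(P0, v0, 104). refcount(pp0)=3>1 -> COPY to pp4. 5 ppages; refcounts: pp0:2 pp1:3 pp2:1 pp3:1 pp4:1
Op 9: write(P3, v0, 126). refcount(pp0)=2>1 -> COPY to pp5. 6 ppages; refcounts: pp0:1 pp1:3 pp2:1 pp3:1 pp4:1 pp5:1
Op 10: write(P3, v1, 190). refcount(pp1)=3>1 -> COPY to pp6. 7 ppages; refcounts: pp0:1 pp1:2 pp2:1 pp3:1 pp4:1 pp5:1 pp6:1

yes yes no no yes yes yes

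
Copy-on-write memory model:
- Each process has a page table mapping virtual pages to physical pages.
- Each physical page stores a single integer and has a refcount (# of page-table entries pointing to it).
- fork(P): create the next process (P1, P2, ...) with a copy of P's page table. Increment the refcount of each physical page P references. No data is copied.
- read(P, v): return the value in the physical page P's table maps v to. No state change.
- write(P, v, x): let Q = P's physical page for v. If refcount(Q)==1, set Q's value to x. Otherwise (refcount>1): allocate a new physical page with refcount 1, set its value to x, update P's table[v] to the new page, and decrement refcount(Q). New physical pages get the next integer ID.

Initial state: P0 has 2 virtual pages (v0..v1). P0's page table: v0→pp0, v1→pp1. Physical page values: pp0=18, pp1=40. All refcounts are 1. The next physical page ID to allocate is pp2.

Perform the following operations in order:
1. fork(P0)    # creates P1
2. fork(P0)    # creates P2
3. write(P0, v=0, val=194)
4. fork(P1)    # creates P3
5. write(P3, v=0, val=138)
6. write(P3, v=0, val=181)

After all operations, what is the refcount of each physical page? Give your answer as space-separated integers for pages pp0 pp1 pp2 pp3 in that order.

Op 1: fork(P0) -> P1. 2 ppages; refcounts: pp0:2 pp1:2
Op 2: fork(P0) -> P2. 2 ppages; refcounts: pp0:3 pp1:3
Op 3: write(P0, v0, 194). refcount(pp0)=3>1 -> COPY to pp2. 3 ppages; refcounts: pp0:2 pp1:3 pp2:1
Op 4: fork(P1) -> P3. 3 ppages; refcounts: pp0:3 pp1:4 pp2:1
Op 5: write(P3, v0, 138). refcount(pp0)=3>1 -> COPY to pp3. 4 ppages; refcounts: pp0:2 pp1:4 pp2:1 pp3:1
Op 6: write(P3, v0, 181). refcount(pp3)=1 -> write in place. 4 ppages; refcounts: pp0:2 pp1:4 pp2:1 pp3:1

Answer: 2 4 1 1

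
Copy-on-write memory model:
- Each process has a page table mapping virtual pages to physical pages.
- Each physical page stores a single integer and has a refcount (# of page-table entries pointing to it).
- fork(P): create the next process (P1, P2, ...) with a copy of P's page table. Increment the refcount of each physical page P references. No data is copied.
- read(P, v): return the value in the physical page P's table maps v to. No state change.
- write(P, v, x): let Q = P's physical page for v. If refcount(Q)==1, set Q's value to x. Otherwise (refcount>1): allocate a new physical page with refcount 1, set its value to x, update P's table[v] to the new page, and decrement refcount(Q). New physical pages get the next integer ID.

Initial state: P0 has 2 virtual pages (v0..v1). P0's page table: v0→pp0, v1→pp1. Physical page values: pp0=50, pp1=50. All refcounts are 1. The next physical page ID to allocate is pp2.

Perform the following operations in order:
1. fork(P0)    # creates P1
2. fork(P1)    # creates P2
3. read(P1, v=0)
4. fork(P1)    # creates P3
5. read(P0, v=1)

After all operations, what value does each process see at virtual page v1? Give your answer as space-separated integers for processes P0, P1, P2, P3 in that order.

Answer: 50 50 50 50

Derivation:
Op 1: fork(P0) -> P1. 2 ppages; refcounts: pp0:2 pp1:2
Op 2: fork(P1) -> P2. 2 ppages; refcounts: pp0:3 pp1:3
Op 3: read(P1, v0) -> 50. No state change.
Op 4: fork(P1) -> P3. 2 ppages; refcounts: pp0:4 pp1:4
Op 5: read(P0, v1) -> 50. No state change.
P0: v1 -> pp1 = 50
P1: v1 -> pp1 = 50
P2: v1 -> pp1 = 50
P3: v1 -> pp1 = 50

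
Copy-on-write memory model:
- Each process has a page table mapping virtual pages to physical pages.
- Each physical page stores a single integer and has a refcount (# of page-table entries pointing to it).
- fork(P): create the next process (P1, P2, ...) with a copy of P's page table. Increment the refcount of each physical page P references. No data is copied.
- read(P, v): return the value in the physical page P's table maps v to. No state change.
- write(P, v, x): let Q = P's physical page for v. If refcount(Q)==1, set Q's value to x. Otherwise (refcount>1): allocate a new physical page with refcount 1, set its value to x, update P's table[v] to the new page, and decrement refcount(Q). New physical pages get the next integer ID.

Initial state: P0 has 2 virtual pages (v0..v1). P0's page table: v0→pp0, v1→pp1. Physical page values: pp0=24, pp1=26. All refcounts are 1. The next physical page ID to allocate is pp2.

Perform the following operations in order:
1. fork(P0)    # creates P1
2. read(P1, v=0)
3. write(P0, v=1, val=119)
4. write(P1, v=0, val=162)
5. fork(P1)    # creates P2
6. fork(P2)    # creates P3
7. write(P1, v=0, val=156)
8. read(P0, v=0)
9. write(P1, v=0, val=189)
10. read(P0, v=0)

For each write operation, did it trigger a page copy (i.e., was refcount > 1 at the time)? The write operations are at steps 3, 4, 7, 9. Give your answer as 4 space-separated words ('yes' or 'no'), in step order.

Op 1: fork(P0) -> P1. 2 ppages; refcounts: pp0:2 pp1:2
Op 2: read(P1, v0) -> 24. No state change.
Op 3: write(P0, v1, 119). refcount(pp1)=2>1 -> COPY to pp2. 3 ppages; refcounts: pp0:2 pp1:1 pp2:1
Op 4: write(P1, v0, 162). refcount(pp0)=2>1 -> COPY to pp3. 4 ppages; refcounts: pp0:1 pp1:1 pp2:1 pp3:1
Op 5: fork(P1) -> P2. 4 ppages; refcounts: pp0:1 pp1:2 pp2:1 pp3:2
Op 6: fork(P2) -> P3. 4 ppages; refcounts: pp0:1 pp1:3 pp2:1 pp3:3
Op 7: write(P1, v0, 156). refcount(pp3)=3>1 -> COPY to pp4. 5 ppages; refcounts: pp0:1 pp1:3 pp2:1 pp3:2 pp4:1
Op 8: read(P0, v0) -> 24. No state change.
Op 9: write(P1, v0, 189). refcount(pp4)=1 -> write in place. 5 ppages; refcounts: pp0:1 pp1:3 pp2:1 pp3:2 pp4:1
Op 10: read(P0, v0) -> 24. No state change.

yes yes yes no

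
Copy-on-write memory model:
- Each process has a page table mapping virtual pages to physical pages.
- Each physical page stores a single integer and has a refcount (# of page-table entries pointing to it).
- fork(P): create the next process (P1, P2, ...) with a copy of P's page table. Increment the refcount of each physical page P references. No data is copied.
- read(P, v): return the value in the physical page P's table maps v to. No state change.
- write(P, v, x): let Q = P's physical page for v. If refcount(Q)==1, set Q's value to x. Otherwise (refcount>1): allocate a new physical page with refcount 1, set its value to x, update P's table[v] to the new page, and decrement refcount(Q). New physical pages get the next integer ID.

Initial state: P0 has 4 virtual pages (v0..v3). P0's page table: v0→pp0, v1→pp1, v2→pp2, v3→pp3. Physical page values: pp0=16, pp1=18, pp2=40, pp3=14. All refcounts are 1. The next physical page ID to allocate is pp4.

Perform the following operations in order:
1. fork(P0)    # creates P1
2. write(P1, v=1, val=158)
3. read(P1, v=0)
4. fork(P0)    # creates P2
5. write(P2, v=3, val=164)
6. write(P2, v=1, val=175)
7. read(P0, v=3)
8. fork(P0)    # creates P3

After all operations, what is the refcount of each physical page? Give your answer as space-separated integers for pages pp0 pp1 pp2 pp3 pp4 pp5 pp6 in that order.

Answer: 4 2 4 3 1 1 1

Derivation:
Op 1: fork(P0) -> P1. 4 ppages; refcounts: pp0:2 pp1:2 pp2:2 pp3:2
Op 2: write(P1, v1, 158). refcount(pp1)=2>1 -> COPY to pp4. 5 ppages; refcounts: pp0:2 pp1:1 pp2:2 pp3:2 pp4:1
Op 3: read(P1, v0) -> 16. No state change.
Op 4: fork(P0) -> P2. 5 ppages; refcounts: pp0:3 pp1:2 pp2:3 pp3:3 pp4:1
Op 5: write(P2, v3, 164). refcount(pp3)=3>1 -> COPY to pp5. 6 ppages; refcounts: pp0:3 pp1:2 pp2:3 pp3:2 pp4:1 pp5:1
Op 6: write(P2, v1, 175). refcount(pp1)=2>1 -> COPY to pp6. 7 ppages; refcounts: pp0:3 pp1:1 pp2:3 pp3:2 pp4:1 pp5:1 pp6:1
Op 7: read(P0, v3) -> 14. No state change.
Op 8: fork(P0) -> P3. 7 ppages; refcounts: pp0:4 pp1:2 pp2:4 pp3:3 pp4:1 pp5:1 pp6:1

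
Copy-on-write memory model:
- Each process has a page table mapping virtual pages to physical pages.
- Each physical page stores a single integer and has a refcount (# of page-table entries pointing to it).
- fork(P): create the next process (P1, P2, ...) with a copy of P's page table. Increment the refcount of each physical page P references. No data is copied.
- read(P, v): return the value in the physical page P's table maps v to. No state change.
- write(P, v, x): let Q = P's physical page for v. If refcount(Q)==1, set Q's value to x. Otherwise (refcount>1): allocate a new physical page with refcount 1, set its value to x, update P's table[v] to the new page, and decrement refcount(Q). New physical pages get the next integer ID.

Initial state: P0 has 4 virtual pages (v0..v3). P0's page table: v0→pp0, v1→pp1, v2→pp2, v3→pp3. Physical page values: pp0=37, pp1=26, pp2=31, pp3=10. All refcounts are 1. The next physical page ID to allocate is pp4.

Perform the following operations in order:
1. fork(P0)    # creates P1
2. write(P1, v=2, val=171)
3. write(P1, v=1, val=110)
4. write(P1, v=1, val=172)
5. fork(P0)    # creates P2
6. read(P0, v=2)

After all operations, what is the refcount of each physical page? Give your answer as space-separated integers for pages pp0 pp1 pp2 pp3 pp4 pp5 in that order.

Op 1: fork(P0) -> P1. 4 ppages; refcounts: pp0:2 pp1:2 pp2:2 pp3:2
Op 2: write(P1, v2, 171). refcount(pp2)=2>1 -> COPY to pp4. 5 ppages; refcounts: pp0:2 pp1:2 pp2:1 pp3:2 pp4:1
Op 3: write(P1, v1, 110). refcount(pp1)=2>1 -> COPY to pp5. 6 ppages; refcounts: pp0:2 pp1:1 pp2:1 pp3:2 pp4:1 pp5:1
Op 4: write(P1, v1, 172). refcount(pp5)=1 -> write in place. 6 ppages; refcounts: pp0:2 pp1:1 pp2:1 pp3:2 pp4:1 pp5:1
Op 5: fork(P0) -> P2. 6 ppages; refcounts: pp0:3 pp1:2 pp2:2 pp3:3 pp4:1 pp5:1
Op 6: read(P0, v2) -> 31. No state change.

Answer: 3 2 2 3 1 1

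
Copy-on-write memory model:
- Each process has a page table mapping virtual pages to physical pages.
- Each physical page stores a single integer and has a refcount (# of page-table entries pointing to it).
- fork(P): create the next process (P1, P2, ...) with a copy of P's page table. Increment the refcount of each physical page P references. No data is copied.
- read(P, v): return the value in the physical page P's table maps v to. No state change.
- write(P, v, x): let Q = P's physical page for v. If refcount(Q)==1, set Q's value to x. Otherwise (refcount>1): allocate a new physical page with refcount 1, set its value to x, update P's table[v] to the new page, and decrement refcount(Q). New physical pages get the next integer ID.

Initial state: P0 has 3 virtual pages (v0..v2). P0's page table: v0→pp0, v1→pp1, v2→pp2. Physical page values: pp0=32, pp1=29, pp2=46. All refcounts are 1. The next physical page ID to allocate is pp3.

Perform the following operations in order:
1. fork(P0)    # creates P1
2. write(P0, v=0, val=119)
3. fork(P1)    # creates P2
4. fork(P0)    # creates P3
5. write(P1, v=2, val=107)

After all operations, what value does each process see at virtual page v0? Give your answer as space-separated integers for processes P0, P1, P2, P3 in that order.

Op 1: fork(P0) -> P1. 3 ppages; refcounts: pp0:2 pp1:2 pp2:2
Op 2: write(P0, v0, 119). refcount(pp0)=2>1 -> COPY to pp3. 4 ppages; refcounts: pp0:1 pp1:2 pp2:2 pp3:1
Op 3: fork(P1) -> P2. 4 ppages; refcounts: pp0:2 pp1:3 pp2:3 pp3:1
Op 4: fork(P0) -> P3. 4 ppages; refcounts: pp0:2 pp1:4 pp2:4 pp3:2
Op 5: write(P1, v2, 107). refcount(pp2)=4>1 -> COPY to pp4. 5 ppages; refcounts: pp0:2 pp1:4 pp2:3 pp3:2 pp4:1
P0: v0 -> pp3 = 119
P1: v0 -> pp0 = 32
P2: v0 -> pp0 = 32
P3: v0 -> pp3 = 119

Answer: 119 32 32 119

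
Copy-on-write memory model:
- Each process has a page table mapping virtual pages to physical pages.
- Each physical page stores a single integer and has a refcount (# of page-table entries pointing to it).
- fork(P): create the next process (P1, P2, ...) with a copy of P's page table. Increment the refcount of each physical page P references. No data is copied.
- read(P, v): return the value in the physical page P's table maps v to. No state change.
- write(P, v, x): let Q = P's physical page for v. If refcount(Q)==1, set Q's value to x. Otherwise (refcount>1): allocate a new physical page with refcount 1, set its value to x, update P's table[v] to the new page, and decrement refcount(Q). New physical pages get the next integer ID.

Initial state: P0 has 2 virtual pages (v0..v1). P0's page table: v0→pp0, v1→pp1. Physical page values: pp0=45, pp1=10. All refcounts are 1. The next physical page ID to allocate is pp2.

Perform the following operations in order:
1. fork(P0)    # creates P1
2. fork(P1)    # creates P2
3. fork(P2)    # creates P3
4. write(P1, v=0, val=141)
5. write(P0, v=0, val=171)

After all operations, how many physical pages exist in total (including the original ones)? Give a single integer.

Answer: 4

Derivation:
Op 1: fork(P0) -> P1. 2 ppages; refcounts: pp0:2 pp1:2
Op 2: fork(P1) -> P2. 2 ppages; refcounts: pp0:3 pp1:3
Op 3: fork(P2) -> P3. 2 ppages; refcounts: pp0:4 pp1:4
Op 4: write(P1, v0, 141). refcount(pp0)=4>1 -> COPY to pp2. 3 ppages; refcounts: pp0:3 pp1:4 pp2:1
Op 5: write(P0, v0, 171). refcount(pp0)=3>1 -> COPY to pp3. 4 ppages; refcounts: pp0:2 pp1:4 pp2:1 pp3:1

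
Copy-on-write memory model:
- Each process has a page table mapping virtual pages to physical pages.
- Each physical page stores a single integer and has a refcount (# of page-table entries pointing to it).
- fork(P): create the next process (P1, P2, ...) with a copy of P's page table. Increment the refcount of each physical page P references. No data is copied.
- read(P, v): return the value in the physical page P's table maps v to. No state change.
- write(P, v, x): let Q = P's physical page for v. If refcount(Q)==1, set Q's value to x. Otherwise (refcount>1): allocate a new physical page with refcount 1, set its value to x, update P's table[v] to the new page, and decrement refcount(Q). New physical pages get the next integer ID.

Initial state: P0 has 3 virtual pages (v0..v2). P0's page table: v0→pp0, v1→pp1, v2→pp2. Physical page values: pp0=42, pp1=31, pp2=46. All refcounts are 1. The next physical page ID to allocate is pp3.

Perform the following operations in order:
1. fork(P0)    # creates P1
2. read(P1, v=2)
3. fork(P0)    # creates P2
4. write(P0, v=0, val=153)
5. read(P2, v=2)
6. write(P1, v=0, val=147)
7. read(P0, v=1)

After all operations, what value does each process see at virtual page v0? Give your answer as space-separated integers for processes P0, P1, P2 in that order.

Op 1: fork(P0) -> P1. 3 ppages; refcounts: pp0:2 pp1:2 pp2:2
Op 2: read(P1, v2) -> 46. No state change.
Op 3: fork(P0) -> P2. 3 ppages; refcounts: pp0:3 pp1:3 pp2:3
Op 4: write(P0, v0, 153). refcount(pp0)=3>1 -> COPY to pp3. 4 ppages; refcounts: pp0:2 pp1:3 pp2:3 pp3:1
Op 5: read(P2, v2) -> 46. No state change.
Op 6: write(P1, v0, 147). refcount(pp0)=2>1 -> COPY to pp4. 5 ppages; refcounts: pp0:1 pp1:3 pp2:3 pp3:1 pp4:1
Op 7: read(P0, v1) -> 31. No state change.
P0: v0 -> pp3 = 153
P1: v0 -> pp4 = 147
P2: v0 -> pp0 = 42

Answer: 153 147 42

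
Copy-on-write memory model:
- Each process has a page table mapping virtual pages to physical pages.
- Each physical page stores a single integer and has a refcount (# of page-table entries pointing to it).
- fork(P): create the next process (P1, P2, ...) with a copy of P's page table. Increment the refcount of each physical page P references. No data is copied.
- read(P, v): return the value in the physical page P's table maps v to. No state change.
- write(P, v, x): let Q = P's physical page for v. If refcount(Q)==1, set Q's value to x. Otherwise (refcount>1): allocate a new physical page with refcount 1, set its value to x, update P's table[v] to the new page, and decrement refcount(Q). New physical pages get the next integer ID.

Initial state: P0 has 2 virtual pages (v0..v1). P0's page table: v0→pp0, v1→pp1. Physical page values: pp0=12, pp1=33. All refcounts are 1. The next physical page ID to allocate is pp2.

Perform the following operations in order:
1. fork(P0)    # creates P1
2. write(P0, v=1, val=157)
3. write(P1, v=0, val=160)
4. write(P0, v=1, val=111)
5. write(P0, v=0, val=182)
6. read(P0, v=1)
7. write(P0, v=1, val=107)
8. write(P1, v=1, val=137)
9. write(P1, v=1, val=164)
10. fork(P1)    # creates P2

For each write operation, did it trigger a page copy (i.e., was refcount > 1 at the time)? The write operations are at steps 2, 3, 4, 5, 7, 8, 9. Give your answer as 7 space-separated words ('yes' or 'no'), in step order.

Op 1: fork(P0) -> P1. 2 ppages; refcounts: pp0:2 pp1:2
Op 2: write(P0, v1, 157). refcount(pp1)=2>1 -> COPY to pp2. 3 ppages; refcounts: pp0:2 pp1:1 pp2:1
Op 3: write(P1, v0, 160). refcount(pp0)=2>1 -> COPY to pp3. 4 ppages; refcounts: pp0:1 pp1:1 pp2:1 pp3:1
Op 4: write(P0, v1, 111). refcount(pp2)=1 -> write in place. 4 ppages; refcounts: pp0:1 pp1:1 pp2:1 pp3:1
Op 5: write(P0, v0, 182). refcount(pp0)=1 -> write in place. 4 ppages; refcounts: pp0:1 pp1:1 pp2:1 pp3:1
Op 6: read(P0, v1) -> 111. No state change.
Op 7: write(P0, v1, 107). refcount(pp2)=1 -> write in place. 4 ppages; refcounts: pp0:1 pp1:1 pp2:1 pp3:1
Op 8: write(P1, v1, 137). refcount(pp1)=1 -> write in place. 4 ppages; refcounts: pp0:1 pp1:1 pp2:1 pp3:1
Op 9: write(P1, v1, 164). refcount(pp1)=1 -> write in place. 4 ppages; refcounts: pp0:1 pp1:1 pp2:1 pp3:1
Op 10: fork(P1) -> P2. 4 ppages; refcounts: pp0:1 pp1:2 pp2:1 pp3:2

yes yes no no no no no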